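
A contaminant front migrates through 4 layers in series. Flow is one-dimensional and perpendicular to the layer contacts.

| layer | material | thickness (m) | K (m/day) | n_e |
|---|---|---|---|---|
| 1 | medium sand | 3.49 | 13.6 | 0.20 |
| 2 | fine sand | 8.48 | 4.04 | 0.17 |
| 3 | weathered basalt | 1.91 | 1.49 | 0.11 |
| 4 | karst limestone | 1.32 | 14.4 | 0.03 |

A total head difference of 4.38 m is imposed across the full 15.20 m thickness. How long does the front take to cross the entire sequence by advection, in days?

2.03

With flow normal to the layers, continuity requires the same specific discharge q through every layer.
Σ(b_i/K_i) = 3.49/13.6 + 8.48/4.04 + 1.91/1.49 + 1.32/14.4 = 3.729 d.
q = Δh / Σ(b_i/K_i) = 4.38 / 3.729 = 1.175 m/day.
In each layer the seepage velocity is v_i = q/n_i, so the layer transit time is t_i = b_i·n_i / q:
  layer 1 (medium sand): t_1 = 3.49 × 0.20 / 1.175 = 0.5943 d
  layer 2 (fine sand): t_2 = 8.48 × 0.17 / 1.175 = 1.227 d
  layer 3 (weathered basalt): t_3 = 1.91 × 0.11 / 1.175 = 0.1789 d
  layer 4 (karst limestone): t_4 = 1.32 × 0.03 / 1.175 = 0.03372 d
Total t = Σ t_i = 2.034 days.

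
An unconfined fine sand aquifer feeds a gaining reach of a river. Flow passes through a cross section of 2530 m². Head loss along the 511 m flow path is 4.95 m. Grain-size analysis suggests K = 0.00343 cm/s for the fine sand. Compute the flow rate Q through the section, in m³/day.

Convert K: 0.00343 cm/s × 864 = 2.964 m/day.
Hydraulic gradient i = Δh / L = 4.95 / 511 = 0.009687.
Darcy's law: Q = K · A · i = 2.964 × 2530 × 0.009687 = 72.63 m³/day.

72.6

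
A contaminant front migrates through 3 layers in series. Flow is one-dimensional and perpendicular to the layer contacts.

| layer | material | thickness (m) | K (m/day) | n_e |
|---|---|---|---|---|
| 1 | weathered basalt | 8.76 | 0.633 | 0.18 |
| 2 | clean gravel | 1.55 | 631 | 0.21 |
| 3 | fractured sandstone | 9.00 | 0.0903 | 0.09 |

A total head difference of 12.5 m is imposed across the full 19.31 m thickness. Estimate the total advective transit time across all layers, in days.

With flow normal to the layers, continuity requires the same specific discharge q through every layer.
Σ(b_i/K_i) = 8.76/0.633 + 1.55/631 + 9.00/0.0903 = 113.5 d.
q = Δh / Σ(b_i/K_i) = 12.5 / 113.5 = 0.1101 m/day.
In each layer the seepage velocity is v_i = q/n_i, so the layer transit time is t_i = b_i·n_i / q:
  layer 1 (weathered basalt): t_1 = 8.76 × 0.18 / 0.1101 = 14.32 d
  layer 2 (clean gravel): t_2 = 1.55 × 0.21 / 0.1101 = 2.956 d
  layer 3 (fractured sandstone): t_3 = 9.00 × 0.09 / 0.1101 = 7.355 d
Total t = Σ t_i = 24.63 days.

24.6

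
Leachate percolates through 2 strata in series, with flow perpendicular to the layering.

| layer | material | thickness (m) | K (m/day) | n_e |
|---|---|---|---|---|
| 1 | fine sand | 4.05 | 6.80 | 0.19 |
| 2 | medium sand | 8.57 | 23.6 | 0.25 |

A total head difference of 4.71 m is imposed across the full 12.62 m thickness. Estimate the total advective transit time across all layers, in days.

With flow normal to the layers, continuity requires the same specific discharge q through every layer.
Σ(b_i/K_i) = 4.05/6.80 + 8.57/23.6 = 0.9587 d.
q = Δh / Σ(b_i/K_i) = 4.71 / 0.9587 = 4.913 m/day.
In each layer the seepage velocity is v_i = q/n_i, so the layer transit time is t_i = b_i·n_i / q:
  layer 1 (fine sand): t_1 = 4.05 × 0.19 / 4.913 = 0.1566 d
  layer 2 (medium sand): t_2 = 8.57 × 0.25 / 4.913 = 0.4361 d
Total t = Σ t_i = 0.5927 days.

0.593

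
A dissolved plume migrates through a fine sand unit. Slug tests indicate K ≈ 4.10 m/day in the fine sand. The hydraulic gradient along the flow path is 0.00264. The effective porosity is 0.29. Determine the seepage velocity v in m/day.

0.0373

Hydraulic gradient i = 0.00264.
Darcy flux q = K · i = 4.100 × 0.002640 = 0.01082 m/day.
Seepage velocity v = q / n_e = 0.01082 / 0.29 = 0.03732 m/day.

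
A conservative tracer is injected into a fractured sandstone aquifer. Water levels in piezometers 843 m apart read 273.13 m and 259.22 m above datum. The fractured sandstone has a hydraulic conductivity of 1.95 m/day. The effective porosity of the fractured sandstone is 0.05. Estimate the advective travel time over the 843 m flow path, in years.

Hydraulic gradient i = (273.13 − 259.22) / 843 = 13.91 / 843 = 0.01650.
Darcy flux q = K · i = 1.950 × 0.01650 = 0.03218 m/day.
Seepage velocity v = q / n_e = 0.03218 / 0.05 = 0.6435 m/day.
Travel time t = L / v = 843 / 0.6435 = 1310 days = 3.587 years.

3.59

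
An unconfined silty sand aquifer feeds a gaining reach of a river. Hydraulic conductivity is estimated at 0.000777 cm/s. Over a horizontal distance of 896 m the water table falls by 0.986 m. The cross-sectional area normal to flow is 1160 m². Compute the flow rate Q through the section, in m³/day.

Convert K: 0.000777 cm/s × 864 = 0.6713 m/day.
Hydraulic gradient i = Δh / L = 0.986 / 896 = 0.001100.
Darcy's law: Q = K · A · i = 0.6713 × 1160 × 0.001100 = 0.8570 m³/day.

0.857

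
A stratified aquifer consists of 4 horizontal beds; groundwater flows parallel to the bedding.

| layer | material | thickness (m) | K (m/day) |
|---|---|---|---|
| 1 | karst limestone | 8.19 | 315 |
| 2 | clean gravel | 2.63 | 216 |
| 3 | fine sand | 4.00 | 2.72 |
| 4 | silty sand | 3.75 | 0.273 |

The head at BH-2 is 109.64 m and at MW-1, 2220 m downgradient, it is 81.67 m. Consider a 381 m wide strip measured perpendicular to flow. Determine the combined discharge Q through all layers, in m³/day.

Flow is parallel to layering, so each bed carries its own Darcy discharge and the transmissivities add.
Σ(K_i·b_i) = 315×8.19 + 216×2.63 + 2.72×4.00 + 0.273×3.75 = 3160 m²/day.
Hydraulic gradient i = (109.64 − 81.67) / 2220 = 27.97 / 2220 = 0.01260.
Q = Σ(K_i·b_i) · W · i = 3160 × 381 × 0.01260 = 15168 m³/day.

15200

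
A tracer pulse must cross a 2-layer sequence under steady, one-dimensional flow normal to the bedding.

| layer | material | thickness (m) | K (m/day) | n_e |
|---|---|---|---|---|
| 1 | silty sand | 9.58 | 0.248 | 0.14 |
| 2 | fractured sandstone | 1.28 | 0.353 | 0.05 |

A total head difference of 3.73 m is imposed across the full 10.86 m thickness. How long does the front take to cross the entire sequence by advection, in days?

With flow normal to the layers, continuity requires the same specific discharge q through every layer.
Σ(b_i/K_i) = 9.58/0.248 + 1.28/0.353 = 42.26 d.
q = Δh / Σ(b_i/K_i) = 3.73 / 42.26 = 0.08827 m/day.
In each layer the seepage velocity is v_i = q/n_i, so the layer transit time is t_i = b_i·n_i / q:
  layer 1 (silty sand): t_1 = 9.58 × 0.14 / 0.08827 = 15.19 d
  layer 2 (fractured sandstone): t_2 = 1.28 × 0.05 / 0.08827 = 0.7250 d
Total t = Σ t_i = 15.92 days.

15.9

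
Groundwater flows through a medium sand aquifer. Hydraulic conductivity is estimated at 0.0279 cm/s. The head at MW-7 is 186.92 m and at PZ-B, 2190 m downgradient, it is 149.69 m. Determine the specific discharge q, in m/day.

0.410

Convert K: 0.0279 cm/s × 864 = 24.11 m/day.
Hydraulic gradient i = (186.92 − 149.69) / 2190 = 37.23 / 2190 = 0.01700.
Specific discharge q = K · i = 24.11 × 0.01700 = 0.4098 m/day.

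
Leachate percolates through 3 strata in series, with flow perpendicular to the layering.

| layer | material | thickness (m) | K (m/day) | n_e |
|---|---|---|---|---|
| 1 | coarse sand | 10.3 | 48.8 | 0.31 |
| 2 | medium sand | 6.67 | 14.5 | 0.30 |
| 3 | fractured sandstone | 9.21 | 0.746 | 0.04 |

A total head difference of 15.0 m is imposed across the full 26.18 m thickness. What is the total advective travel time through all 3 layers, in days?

With flow normal to the layers, continuity requires the same specific discharge q through every layer.
Σ(b_i/K_i) = 10.3/48.8 + 6.67/14.5 + 9.21/0.746 = 13.02 d.
q = Δh / Σ(b_i/K_i) = 15.0 / 13.02 = 1.152 m/day.
In each layer the seepage velocity is v_i = q/n_i, so the layer transit time is t_i = b_i·n_i / q:
  layer 1 (coarse sand): t_1 = 10.3 × 0.31 / 1.152 = 2.771 d
  layer 2 (medium sand): t_2 = 6.67 × 0.30 / 1.152 = 1.736 d
  layer 3 (fractured sandstone): t_3 = 9.21 × 0.04 / 1.152 = 0.3197 d
Total t = Σ t_i = 4.827 days.

4.83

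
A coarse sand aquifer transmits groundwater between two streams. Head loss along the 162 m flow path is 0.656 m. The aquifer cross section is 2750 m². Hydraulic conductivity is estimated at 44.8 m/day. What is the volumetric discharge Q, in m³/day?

Hydraulic gradient i = Δh / L = 0.656 / 162 = 0.004049.
Darcy's law: Q = K · A · i = 44.80 × 2750 × 0.004049 = 498.9 m³/day.

499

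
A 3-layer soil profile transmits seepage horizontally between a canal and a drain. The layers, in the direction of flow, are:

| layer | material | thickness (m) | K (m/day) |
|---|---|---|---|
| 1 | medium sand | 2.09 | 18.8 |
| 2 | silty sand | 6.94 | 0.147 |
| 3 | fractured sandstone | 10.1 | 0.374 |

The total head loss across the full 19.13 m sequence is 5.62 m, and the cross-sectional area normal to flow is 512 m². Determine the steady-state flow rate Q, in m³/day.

38.7

Flow is perpendicular to layering, so the layers act in series and the equivalent K is the thickness-weighted harmonic mean.
Total thickness L = 2.09 + 6.94 + 10.1 = 19.13 m.
Σ(b_i/K_i) = 2.09/18.8 + 6.94/0.147 + 10.1/0.374 = 74.33 d.
K_eq = L / Σ(b_i/K_i) = 19.13 / 74.33 = 0.2574 m/day.
Q = K_eq · A · (Δh/L) = 0.2574 × 512 × (5.62/19.13) = 38.71 m³/day.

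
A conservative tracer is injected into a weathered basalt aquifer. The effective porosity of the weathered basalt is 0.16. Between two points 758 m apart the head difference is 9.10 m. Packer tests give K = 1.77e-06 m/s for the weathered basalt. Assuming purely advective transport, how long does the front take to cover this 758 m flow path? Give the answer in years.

181

Convert K: 1.77e-06 m/s × 86400 = 0.1529 m/day.
Hydraulic gradient i = Δh / L = 9.10 / 758 = 0.01201.
Darcy flux q = K · i = 0.1529 × 0.01201 = 0.001836 m/day.
Seepage velocity v = q / n_e = 0.001836 / 0.16 = 0.01147 m/day.
Travel time t = L / v = 758 / 0.01147 = 66059 days = 180.9 years.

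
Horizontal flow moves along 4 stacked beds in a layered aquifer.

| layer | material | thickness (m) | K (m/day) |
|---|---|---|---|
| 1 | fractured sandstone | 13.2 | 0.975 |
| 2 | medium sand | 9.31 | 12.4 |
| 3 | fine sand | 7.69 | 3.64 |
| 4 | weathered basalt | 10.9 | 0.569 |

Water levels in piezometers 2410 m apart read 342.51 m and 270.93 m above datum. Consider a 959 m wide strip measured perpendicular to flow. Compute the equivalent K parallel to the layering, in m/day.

3.95

Flow is parallel to layering, so each bed carries its own Darcy discharge and the transmissivities add.
Σ(K_i·b_i) = 0.975×13.2 + 12.4×9.31 + 3.64×7.69 + 0.569×10.9 = 162.5 m²/day.
Total thickness b = 41.10 m, so K_eq = Σ(K_i·b_i)/b = 3.954 m/day.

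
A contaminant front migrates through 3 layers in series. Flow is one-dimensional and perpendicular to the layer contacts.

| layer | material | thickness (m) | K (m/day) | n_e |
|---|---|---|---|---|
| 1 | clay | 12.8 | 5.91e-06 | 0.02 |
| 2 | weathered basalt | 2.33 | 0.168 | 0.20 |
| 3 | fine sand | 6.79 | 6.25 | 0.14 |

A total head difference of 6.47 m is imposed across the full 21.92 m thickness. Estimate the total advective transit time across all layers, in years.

1530

With flow normal to the layers, continuity requires the same specific discharge q through every layer.
Σ(b_i/K_i) = 12.8/5.91e-06 + 2.33/0.168 + 6.79/6.25 = 2.166e+06 d.
q = Δh / Σ(b_i/K_i) = 6.47 / 2.166e+06 = 2.987e-06 m/day.
In each layer the seepage velocity is v_i = q/n_i, so the layer transit time is t_i = b_i·n_i / q:
  layer 1 (clay): t_1 = 12.8 × 0.02 / 2.987e-06 = 85696 d
  layer 2 (weathered basalt): t_2 = 2.33 × 0.20 / 2.987e-06 = 1.560e+05 d
  layer 3 (fine sand): t_3 = 6.79 × 0.14 / 2.987e-06 = 3.182e+05 d
Total t = Σ t_i = 5.599e+05 days = 1533 years.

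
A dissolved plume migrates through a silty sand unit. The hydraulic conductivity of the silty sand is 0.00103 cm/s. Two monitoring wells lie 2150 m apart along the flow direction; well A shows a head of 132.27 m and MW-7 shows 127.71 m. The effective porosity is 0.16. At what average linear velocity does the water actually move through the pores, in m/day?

Convert K: 0.00103 cm/s × 864 = 0.8899 m/day.
Hydraulic gradient i = (132.27 − 127.71) / 2150 = 4.56 / 2150 = 0.002121.
Darcy flux q = K · i = 0.8899 × 0.002121 = 0.001887 m/day.
Seepage velocity v = q / n_e = 0.001887 / 0.16 = 0.01180 m/day.

0.0118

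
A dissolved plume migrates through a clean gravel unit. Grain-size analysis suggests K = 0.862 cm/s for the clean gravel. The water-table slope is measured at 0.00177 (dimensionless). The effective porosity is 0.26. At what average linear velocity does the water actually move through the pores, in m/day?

5.07

Convert K: 0.862 cm/s × 864 = 744.8 m/day.
Hydraulic gradient i = 0.00177.
Darcy flux q = K · i = 744.8 × 0.001770 = 1.318 m/day.
Seepage velocity v = q / n_e = 1.318 / 0.26 = 5.070 m/day.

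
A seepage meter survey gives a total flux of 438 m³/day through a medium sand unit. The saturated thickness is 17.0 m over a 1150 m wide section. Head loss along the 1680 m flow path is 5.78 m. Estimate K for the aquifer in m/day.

6.51

Cross-sectional area A = 1150 × 17.0 = 19550 m².
Hydraulic gradient i = Δh / L = 5.78 / 1680 = 0.003440.
From Q = K·A·i, K = Q / (A·i) = 438 / (19550 × 0.003440) = 6.512 m/day.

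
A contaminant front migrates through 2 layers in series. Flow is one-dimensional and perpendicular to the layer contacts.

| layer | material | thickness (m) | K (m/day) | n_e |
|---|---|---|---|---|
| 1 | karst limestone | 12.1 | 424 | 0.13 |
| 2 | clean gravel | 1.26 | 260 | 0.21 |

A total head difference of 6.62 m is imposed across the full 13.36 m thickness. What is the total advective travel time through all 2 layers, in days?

With flow normal to the layers, continuity requires the same specific discharge q through every layer.
Σ(b_i/K_i) = 12.1/424 + 1.26/260 = 0.03338 d.
q = Δh / Σ(b_i/K_i) = 6.62 / 0.03338 = 198.3 m/day.
In each layer the seepage velocity is v_i = q/n_i, so the layer transit time is t_i = b_i·n_i / q:
  layer 1 (karst limestone): t_1 = 12.1 × 0.13 / 198.3 = 0.007932 d
  layer 2 (clean gravel): t_2 = 1.26 × 0.21 / 198.3 = 0.001334 d
Total t = Σ t_i = 0.009267 days.

0.00927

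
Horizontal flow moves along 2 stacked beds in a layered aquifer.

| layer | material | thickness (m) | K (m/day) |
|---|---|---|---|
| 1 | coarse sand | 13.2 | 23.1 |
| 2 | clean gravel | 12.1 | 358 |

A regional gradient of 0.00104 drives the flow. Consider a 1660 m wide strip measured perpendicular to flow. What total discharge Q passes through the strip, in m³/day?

8000

Flow is parallel to layering, so each bed carries its own Darcy discharge and the transmissivities add.
Σ(K_i·b_i) = 23.1×13.2 + 358×12.1 = 4637 m²/day.
Hydraulic gradient i = 0.00104.
Q = Σ(K_i·b_i) · W · i = 4637 × 1660 × 0.001040 = 8005 m³/day.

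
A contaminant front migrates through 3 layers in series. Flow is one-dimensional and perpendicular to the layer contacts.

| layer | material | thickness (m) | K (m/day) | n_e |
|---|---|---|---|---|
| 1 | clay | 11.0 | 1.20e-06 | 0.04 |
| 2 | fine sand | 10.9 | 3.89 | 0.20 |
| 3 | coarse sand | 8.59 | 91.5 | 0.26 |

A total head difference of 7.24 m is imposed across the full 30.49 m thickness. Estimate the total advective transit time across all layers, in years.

16800

With flow normal to the layers, continuity requires the same specific discharge q through every layer.
Σ(b_i/K_i) = 11.0/1.20e-06 + 10.9/3.89 + 8.59/91.5 = 9.167e+06 d.
q = Δh / Σ(b_i/K_i) = 7.24 / 9.167e+06 = 7.898e-07 m/day.
In each layer the seepage velocity is v_i = q/n_i, so the layer transit time is t_i = b_i·n_i / q:
  layer 1 (clay): t_1 = 11.0 × 0.04 / 7.898e-07 = 5.571e+05 d
  layer 2 (fine sand): t_2 = 10.9 × 0.20 / 7.898e-07 = 2.760e+06 d
  layer 3 (coarse sand): t_3 = 8.59 × 0.26 / 7.898e-07 = 2.828e+06 d
Total t = Σ t_i = 6.145e+06 days = 16824 years.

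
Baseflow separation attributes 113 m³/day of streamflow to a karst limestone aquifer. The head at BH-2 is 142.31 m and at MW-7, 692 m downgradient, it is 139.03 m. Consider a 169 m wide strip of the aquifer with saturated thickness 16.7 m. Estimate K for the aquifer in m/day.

Cross-sectional area A = 169 × 16.7 = 2822 m².
Hydraulic gradient i = (142.31 − 139.03) / 692 = 3.28 / 692 = 0.004740.
From Q = K·A·i, K = Q / (A·i) = 113 / (2822 × 0.004740) = 8.447 m/day.

8.45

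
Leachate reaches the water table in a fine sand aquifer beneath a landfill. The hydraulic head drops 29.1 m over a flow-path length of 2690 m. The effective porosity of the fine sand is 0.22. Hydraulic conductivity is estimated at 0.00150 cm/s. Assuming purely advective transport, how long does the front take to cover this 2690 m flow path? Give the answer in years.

Convert K: 0.00150 cm/s × 864 = 1.296 m/day.
Hydraulic gradient i = Δh / L = 29.1 / 2690 = 0.01082.
Darcy flux q = K · i = 1.296 × 0.01082 = 0.01402 m/day.
Seepage velocity v = q / n_e = 0.01402 / 0.22 = 0.06373 m/day.
Travel time t = L / v = 2690 / 0.06373 = 42211 days = 115.6 years.

116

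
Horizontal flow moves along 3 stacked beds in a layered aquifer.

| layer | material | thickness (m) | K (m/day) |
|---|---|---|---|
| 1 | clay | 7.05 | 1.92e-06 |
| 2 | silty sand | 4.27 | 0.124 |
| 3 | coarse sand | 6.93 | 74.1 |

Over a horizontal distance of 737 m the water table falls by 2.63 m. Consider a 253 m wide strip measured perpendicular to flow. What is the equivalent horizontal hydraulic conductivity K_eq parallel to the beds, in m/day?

28.2

Flow is parallel to layering, so each bed carries its own Darcy discharge and the transmissivities add.
Σ(K_i·b_i) = 1.92e-06×7.05 + 0.124×4.27 + 74.1×6.93 = 514.0 m²/day.
Total thickness b = 18.25 m, so K_eq = Σ(K_i·b_i)/b = 28.17 m/day.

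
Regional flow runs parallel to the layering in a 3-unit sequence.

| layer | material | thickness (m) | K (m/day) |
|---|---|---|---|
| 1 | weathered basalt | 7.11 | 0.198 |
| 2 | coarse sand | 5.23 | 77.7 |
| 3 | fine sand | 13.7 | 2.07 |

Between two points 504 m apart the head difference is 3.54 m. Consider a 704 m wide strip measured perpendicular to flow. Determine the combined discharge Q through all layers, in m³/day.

Flow is parallel to layering, so each bed carries its own Darcy discharge and the transmissivities add.
Σ(K_i·b_i) = 0.198×7.11 + 77.7×5.23 + 2.07×13.7 = 436.1 m²/day.
Hydraulic gradient i = Δh / L = 3.54 / 504 = 0.007024.
Q = Σ(K_i·b_i) · W · i = 436.1 × 704 × 0.007024 = 2157 m³/day.

2160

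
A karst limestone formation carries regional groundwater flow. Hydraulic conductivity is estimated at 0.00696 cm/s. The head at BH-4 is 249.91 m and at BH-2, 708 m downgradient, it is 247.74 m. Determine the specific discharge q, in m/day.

Convert K: 0.00696 cm/s × 864 = 6.013 m/day.
Hydraulic gradient i = (249.91 − 247.74) / 708 = 2.17 / 708 = 0.003065.
Specific discharge q = K · i = 6.013 × 0.003065 = 0.01843 m/day.

0.0184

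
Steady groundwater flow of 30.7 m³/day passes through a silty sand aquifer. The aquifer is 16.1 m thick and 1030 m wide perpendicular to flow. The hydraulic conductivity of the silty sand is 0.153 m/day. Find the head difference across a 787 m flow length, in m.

Cross-sectional area A = 1030 × 16.1 = 16583 m².
From Q = K·A·i, i = Q / (K·A) = 30.7 / (0.1530 × 16583) = 0.01210.
Head loss Δh = i · L = 0.01210 × 787 = 9.523 m.

9.52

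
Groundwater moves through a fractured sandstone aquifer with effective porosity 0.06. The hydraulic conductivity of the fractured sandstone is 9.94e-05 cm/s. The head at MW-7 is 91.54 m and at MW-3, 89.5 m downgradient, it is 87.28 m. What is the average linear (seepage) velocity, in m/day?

0.0681

Convert K: 9.94e-05 cm/s × 864 = 0.08588 m/day.
Hydraulic gradient i = (91.54 − 87.28) / 89.5 = 4.26 / 89.5 = 0.04760.
Darcy flux q = K · i = 0.08588 × 0.04760 = 0.004088 m/day.
Seepage velocity v = q / n_e = 0.004088 / 0.06 = 0.06813 m/day.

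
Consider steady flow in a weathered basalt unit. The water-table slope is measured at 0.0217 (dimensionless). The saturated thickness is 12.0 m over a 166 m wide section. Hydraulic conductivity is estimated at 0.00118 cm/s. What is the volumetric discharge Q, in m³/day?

Convert K: 0.00118 cm/s × 864 = 1.020 m/day.
Cross-sectional area A = 166 × 12.0 = 1992 m².
Hydraulic gradient i = 0.0217.
Darcy's law: Q = K · A · i = 1.020 × 1992 × 0.02170 = 44.07 m³/day.

44.1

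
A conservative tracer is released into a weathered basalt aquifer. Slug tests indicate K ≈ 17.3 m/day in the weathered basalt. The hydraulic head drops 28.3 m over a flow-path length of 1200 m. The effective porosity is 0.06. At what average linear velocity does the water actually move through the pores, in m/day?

Hydraulic gradient i = Δh / L = 28.3 / 1200 = 0.02358.
Darcy flux q = K · i = 17.30 × 0.02358 = 0.4080 m/day.
Seepage velocity v = q / n_e = 0.4080 / 0.06 = 6.800 m/day.

6.80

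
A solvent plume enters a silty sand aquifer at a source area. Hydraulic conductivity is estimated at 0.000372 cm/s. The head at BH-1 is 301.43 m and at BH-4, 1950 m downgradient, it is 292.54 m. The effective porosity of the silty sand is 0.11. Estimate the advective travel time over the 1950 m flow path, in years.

401

Convert K: 0.000372 cm/s × 864 = 0.3214 m/day.
Hydraulic gradient i = (301.43 − 292.54) / 1950 = 8.89 / 1950 = 0.004559.
Darcy flux q = K · i = 0.3214 × 0.004559 = 0.001465 m/day.
Seepage velocity v = q / n_e = 0.001465 / 0.11 = 0.01332 m/day.
Travel time t = L / v = 1950 / 0.01332 = 1.464e+05 days = 400.8 years.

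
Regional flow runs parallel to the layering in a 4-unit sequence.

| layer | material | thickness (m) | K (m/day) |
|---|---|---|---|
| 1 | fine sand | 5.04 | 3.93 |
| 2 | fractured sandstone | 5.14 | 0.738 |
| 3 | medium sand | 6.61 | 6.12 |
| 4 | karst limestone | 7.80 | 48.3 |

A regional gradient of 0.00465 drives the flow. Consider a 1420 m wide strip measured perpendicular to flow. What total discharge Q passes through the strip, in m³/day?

Flow is parallel to layering, so each bed carries its own Darcy discharge and the transmissivities add.
Σ(K_i·b_i) = 3.93×5.04 + 0.738×5.14 + 6.12×6.61 + 48.3×7.80 = 440.8 m²/day.
Hydraulic gradient i = 0.00465.
Q = Σ(K_i·b_i) · W · i = 440.8 × 1420 × 0.004650 = 2911 m³/day.

2910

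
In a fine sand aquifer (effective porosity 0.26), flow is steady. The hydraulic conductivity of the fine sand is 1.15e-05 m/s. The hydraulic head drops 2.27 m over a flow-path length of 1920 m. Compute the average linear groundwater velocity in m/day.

Convert K: 1.15e-05 m/s × 86400 = 0.9936 m/day.
Hydraulic gradient i = Δh / L = 2.27 / 1920 = 0.001182.
Darcy flux q = K · i = 0.9936 × 0.001182 = 0.001175 m/day.
Seepage velocity v = q / n_e = 0.001175 / 0.26 = 0.004518 m/day.

0.00452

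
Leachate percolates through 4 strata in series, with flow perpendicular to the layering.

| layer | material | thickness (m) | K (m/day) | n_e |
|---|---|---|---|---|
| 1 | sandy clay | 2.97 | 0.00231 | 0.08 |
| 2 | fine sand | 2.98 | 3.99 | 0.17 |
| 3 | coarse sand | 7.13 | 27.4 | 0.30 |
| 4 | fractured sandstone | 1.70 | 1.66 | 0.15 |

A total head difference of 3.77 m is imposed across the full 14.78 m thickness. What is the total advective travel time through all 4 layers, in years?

2.93

With flow normal to the layers, continuity requires the same specific discharge q through every layer.
Σ(b_i/K_i) = 2.97/0.00231 + 2.98/3.99 + 7.13/27.4 + 1.70/1.66 = 1288 d.
q = Δh / Σ(b_i/K_i) = 3.77 / 1288 = 0.002928 m/day.
In each layer the seepage velocity is v_i = q/n_i, so the layer transit time is t_i = b_i·n_i / q:
  layer 1 (sandy clay): t_1 = 2.97 × 0.08 / 0.002928 = 81.16 d
  layer 2 (fine sand): t_2 = 2.98 × 0.17 / 0.002928 = 173.0 d
  layer 3 (coarse sand): t_3 = 7.13 × 0.30 / 0.002928 = 730.6 d
  layer 4 (fractured sandstone): t_4 = 1.70 × 0.15 / 0.002928 = 87.10 d
Total t = Σ t_i = 1072 days = 2.935 years.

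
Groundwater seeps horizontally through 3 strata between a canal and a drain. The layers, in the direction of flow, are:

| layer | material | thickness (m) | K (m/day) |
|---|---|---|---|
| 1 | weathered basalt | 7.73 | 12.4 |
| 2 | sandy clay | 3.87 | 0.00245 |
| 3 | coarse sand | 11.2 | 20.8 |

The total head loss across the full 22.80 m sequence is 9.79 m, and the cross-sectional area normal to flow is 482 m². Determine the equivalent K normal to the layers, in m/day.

Flow is perpendicular to layering, so the layers act in series and the equivalent K is the thickness-weighted harmonic mean.
Total thickness L = 7.73 + 3.87 + 11.2 = 22.80 m.
Σ(b_i/K_i) = 7.73/12.4 + 3.87/0.00245 + 11.2/20.8 = 1581 d.
K_eq = L / Σ(b_i/K_i) = 22.80 / 1581 = 0.01442 m/day.

0.0144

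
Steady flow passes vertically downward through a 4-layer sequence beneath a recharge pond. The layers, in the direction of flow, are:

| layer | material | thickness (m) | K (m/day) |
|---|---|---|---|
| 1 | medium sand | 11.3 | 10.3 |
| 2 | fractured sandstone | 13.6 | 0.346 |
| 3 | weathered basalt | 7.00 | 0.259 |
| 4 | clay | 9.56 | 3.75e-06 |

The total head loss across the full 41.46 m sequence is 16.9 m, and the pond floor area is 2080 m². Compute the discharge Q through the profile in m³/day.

0.0138

Flow is perpendicular to layering, so the layers act in series and the equivalent K is the thickness-weighted harmonic mean.
Total thickness L = 11.3 + 13.6 + 7.00 + 9.56 = 41.46 m.
Σ(b_i/K_i) = 11.3/10.3 + 13.6/0.346 + 7.00/0.259 + 9.56/3.75e-06 = 2.549e+06 d.
K_eq = L / Σ(b_i/K_i) = 41.46 / 2.549e+06 = 1.626e-05 m/day.
Q = K_eq · A · (Δh/L) = 1.626e-05 × 2080 × (16.9/41.46) = 0.01379 m³/day.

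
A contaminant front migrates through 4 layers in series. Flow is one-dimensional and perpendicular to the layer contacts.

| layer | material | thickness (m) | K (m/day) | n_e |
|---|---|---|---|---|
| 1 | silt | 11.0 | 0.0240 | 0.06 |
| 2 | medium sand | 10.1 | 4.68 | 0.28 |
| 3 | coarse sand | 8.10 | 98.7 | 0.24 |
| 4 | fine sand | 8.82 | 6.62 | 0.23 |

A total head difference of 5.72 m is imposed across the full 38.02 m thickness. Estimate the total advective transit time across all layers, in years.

1.65

With flow normal to the layers, continuity requires the same specific discharge q through every layer.
Σ(b_i/K_i) = 11.0/0.0240 + 10.1/4.68 + 8.10/98.7 + 8.82/6.62 = 461.9 d.
q = Δh / Σ(b_i/K_i) = 5.72 / 461.9 = 0.01238 m/day.
In each layer the seepage velocity is v_i = q/n_i, so the layer transit time is t_i = b_i·n_i / q:
  layer 1 (silt): t_1 = 11.0 × 0.06 / 0.01238 = 53.30 d
  layer 2 (medium sand): t_2 = 10.1 × 0.28 / 0.01238 = 228.4 d
  layer 3 (coarse sand): t_3 = 8.10 × 0.24 / 0.01238 = 157.0 d
  layer 4 (fine sand): t_4 = 8.82 × 0.23 / 0.01238 = 163.8 d
Total t = Σ t_i = 602.5 days = 1.649 years.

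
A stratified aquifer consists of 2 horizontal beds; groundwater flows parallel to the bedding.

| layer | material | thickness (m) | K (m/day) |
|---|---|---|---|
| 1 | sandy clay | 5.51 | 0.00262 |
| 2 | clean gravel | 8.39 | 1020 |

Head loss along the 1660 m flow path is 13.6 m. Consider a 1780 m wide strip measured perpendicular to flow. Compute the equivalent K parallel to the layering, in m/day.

616

Flow is parallel to layering, so each bed carries its own Darcy discharge and the transmissivities add.
Σ(K_i·b_i) = 0.00262×5.51 + 1020×8.39 = 8558 m²/day.
Total thickness b = 13.90 m, so K_eq = Σ(K_i·b_i)/b = 615.7 m/day.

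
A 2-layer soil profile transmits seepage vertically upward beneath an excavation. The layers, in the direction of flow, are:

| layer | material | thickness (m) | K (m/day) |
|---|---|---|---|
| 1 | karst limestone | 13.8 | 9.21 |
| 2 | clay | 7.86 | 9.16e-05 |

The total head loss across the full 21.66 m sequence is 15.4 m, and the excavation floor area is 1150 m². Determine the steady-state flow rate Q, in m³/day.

Flow is perpendicular to layering, so the layers act in series and the equivalent K is the thickness-weighted harmonic mean.
Total thickness L = 13.8 + 7.86 = 21.66 m.
Σ(b_i/K_i) = 13.8/9.21 + 7.86/9.16e-05 = 85809 d.
K_eq = L / Σ(b_i/K_i) = 21.66 / 85809 = 0.0002524 m/day.
Q = K_eq · A · (Δh/L) = 0.0002524 × 1150 × (15.4/21.66) = 0.2064 m³/day.

0.206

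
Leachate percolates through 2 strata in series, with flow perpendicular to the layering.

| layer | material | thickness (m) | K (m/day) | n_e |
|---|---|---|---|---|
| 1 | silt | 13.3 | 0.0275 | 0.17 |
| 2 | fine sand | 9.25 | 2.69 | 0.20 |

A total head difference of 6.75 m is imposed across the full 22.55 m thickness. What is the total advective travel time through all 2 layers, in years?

With flow normal to the layers, continuity requires the same specific discharge q through every layer.
Σ(b_i/K_i) = 13.3/0.0275 + 9.25/2.69 = 487.1 d.
q = Δh / Σ(b_i/K_i) = 6.75 / 487.1 = 0.01386 m/day.
In each layer the seepage velocity is v_i = q/n_i, so the layer transit time is t_i = b_i·n_i / q:
  layer 1 (silt): t_1 = 13.3 × 0.17 / 0.01386 = 163.2 d
  layer 2 (fine sand): t_2 = 9.25 × 0.20 / 0.01386 = 133.5 d
Total t = Σ t_i = 296.6 days = 0.8122 years.

0.812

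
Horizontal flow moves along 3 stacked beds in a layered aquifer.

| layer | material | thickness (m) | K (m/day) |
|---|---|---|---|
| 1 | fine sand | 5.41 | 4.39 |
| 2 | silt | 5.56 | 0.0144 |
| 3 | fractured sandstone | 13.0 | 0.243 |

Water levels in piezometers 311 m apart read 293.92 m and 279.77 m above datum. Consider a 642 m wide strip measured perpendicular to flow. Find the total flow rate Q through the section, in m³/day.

788

Flow is parallel to layering, so each bed carries its own Darcy discharge and the transmissivities add.
Σ(K_i·b_i) = 4.39×5.41 + 0.0144×5.56 + 0.243×13.0 = 26.99 m²/day.
Hydraulic gradient i = (293.92 − 279.77) / 311 = 14.15 / 311 = 0.04550.
Q = Σ(K_i·b_i) · W · i = 26.99 × 642 × 0.04550 = 788.3 m³/day.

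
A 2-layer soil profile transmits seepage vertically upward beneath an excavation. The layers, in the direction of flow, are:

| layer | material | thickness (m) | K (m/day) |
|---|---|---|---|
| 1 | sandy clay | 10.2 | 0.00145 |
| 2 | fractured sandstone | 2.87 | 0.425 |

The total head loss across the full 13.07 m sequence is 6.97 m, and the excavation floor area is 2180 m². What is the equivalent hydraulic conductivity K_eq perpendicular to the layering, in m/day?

0.00186

Flow is perpendicular to layering, so the layers act in series and the equivalent K is the thickness-weighted harmonic mean.
Total thickness L = 10.2 + 2.87 = 13.07 m.
Σ(b_i/K_i) = 10.2/0.00145 + 2.87/0.425 = 7041 d.
K_eq = L / Σ(b_i/K_i) = 13.07 / 7041 = 0.001856 m/day.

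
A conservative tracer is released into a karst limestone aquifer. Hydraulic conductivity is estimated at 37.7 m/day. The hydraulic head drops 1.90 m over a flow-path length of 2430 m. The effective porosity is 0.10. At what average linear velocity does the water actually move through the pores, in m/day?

0.295

Hydraulic gradient i = Δh / L = 1.90 / 2430 = 0.0007819.
Darcy flux q = K · i = 37.70 × 0.0007819 = 0.02948 m/day.
Seepage velocity v = q / n_e = 0.02948 / 0.10 = 0.2948 m/day.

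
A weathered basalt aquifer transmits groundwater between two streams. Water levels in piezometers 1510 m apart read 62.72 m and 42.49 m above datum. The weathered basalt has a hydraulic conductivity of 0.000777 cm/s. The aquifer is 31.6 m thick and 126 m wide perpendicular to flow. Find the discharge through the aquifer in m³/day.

Convert K: 0.000777 cm/s × 864 = 0.6713 m/day.
Cross-sectional area A = 126 × 31.6 = 3982 m².
Hydraulic gradient i = (62.72 − 42.49) / 1510 = 20.23 / 1510 = 0.01340.
Darcy's law: Q = K · A · i = 0.6713 × 3982 × 0.01340 = 35.81 m³/day.

35.8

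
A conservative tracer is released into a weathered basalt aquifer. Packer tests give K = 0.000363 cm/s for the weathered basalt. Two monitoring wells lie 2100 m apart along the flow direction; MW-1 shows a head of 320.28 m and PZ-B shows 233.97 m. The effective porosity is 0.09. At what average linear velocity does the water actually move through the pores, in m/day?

0.143

Convert K: 0.000363 cm/s × 864 = 0.3136 m/day.
Hydraulic gradient i = (320.28 − 233.97) / 2100 = 86.31 / 2100 = 0.04110.
Darcy flux q = K · i = 0.3136 × 0.04110 = 0.01289 m/day.
Seepage velocity v = q / n_e = 0.01289 / 0.09 = 0.1432 m/day.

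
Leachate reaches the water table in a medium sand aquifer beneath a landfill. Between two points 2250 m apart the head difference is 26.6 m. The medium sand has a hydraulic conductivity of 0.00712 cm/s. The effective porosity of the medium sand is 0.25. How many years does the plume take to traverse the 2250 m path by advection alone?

Convert K: 0.00712 cm/s × 864 = 6.152 m/day.
Hydraulic gradient i = Δh / L = 26.6 / 2250 = 0.01182.
Darcy flux q = K · i = 6.152 × 0.01182 = 0.07273 m/day.
Seepage velocity v = q / n_e = 0.07273 / 0.25 = 0.2909 m/day.
Travel time t = L / v = 2250 / 0.2909 = 7734 days = 21.18 years.

21.2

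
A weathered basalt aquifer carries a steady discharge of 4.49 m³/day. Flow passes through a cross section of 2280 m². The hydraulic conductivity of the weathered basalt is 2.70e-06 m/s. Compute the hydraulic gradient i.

0.00844

Convert K: 2.70e-06 m/s × 86400 = 0.2333 m/day.
From Q = K·A·i, i = Q / (K·A) = 4.49 / (0.2333 × 2280) = 0.008442.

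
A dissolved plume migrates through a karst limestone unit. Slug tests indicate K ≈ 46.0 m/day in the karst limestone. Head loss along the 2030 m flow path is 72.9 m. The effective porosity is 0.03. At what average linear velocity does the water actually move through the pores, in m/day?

Hydraulic gradient i = Δh / L = 72.9 / 2030 = 0.03591.
Darcy flux q = K · i = 46.00 × 0.03591 = 1.652 m/day.
Seepage velocity v = q / n_e = 1.652 / 0.03 = 55.06 m/day.

55.1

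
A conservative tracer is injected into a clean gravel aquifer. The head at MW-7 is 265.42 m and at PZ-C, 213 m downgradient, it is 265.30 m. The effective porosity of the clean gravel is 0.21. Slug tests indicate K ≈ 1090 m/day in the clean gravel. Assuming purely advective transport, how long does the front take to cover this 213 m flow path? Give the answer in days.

Hydraulic gradient i = (265.42 − 265.30) / 213 = 0.12 / 213 = 0.0005634.
Darcy flux q = K · i = 1090 × 0.0005634 = 0.6141 m/day.
Seepage velocity v = q / n_e = 0.6141 / 0.21 = 2.924 m/day.
Travel time t = L / v = 213 / 2.924 = 72.84 days.

72.8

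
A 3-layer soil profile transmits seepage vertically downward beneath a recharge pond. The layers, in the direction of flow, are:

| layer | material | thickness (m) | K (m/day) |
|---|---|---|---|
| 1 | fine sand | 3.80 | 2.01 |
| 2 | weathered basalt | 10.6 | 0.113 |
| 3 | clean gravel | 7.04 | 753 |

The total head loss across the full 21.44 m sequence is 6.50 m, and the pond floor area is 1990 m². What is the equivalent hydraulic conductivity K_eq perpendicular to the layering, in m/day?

0.224

Flow is perpendicular to layering, so the layers act in series and the equivalent K is the thickness-weighted harmonic mean.
Total thickness L = 3.80 + 10.6 + 7.04 = 21.44 m.
Σ(b_i/K_i) = 3.80/2.01 + 10.6/0.113 + 7.04/753 = 95.71 d.
K_eq = L / Σ(b_i/K_i) = 21.44 / 95.71 = 0.2240 m/day.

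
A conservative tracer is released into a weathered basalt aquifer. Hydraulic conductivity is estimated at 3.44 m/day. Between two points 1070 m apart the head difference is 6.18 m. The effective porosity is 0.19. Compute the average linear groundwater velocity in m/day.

Hydraulic gradient i = Δh / L = 6.18 / 1070 = 0.005776.
Darcy flux q = K · i = 3.440 × 0.005776 = 0.01987 m/day.
Seepage velocity v = q / n_e = 0.01987 / 0.19 = 0.1046 m/day.

0.105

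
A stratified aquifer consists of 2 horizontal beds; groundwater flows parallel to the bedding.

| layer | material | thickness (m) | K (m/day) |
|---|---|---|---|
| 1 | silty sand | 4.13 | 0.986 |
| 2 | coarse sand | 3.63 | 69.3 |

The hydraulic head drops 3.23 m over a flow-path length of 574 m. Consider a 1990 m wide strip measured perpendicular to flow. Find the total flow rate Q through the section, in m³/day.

Flow is parallel to layering, so each bed carries its own Darcy discharge and the transmissivities add.
Σ(K_i·b_i) = 0.986×4.13 + 69.3×3.63 = 255.6 m²/day.
Hydraulic gradient i = Δh / L = 3.23 / 574 = 0.005627.
Q = Σ(K_i·b_i) · W · i = 255.6 × 1990 × 0.005627 = 2863 m³/day.

2860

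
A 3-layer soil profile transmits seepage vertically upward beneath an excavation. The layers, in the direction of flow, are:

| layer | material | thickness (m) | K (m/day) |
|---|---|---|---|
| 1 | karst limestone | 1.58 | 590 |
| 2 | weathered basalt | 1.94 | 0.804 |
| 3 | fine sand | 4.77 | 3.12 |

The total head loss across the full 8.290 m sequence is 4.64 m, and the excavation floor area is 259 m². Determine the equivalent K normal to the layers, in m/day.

Flow is perpendicular to layering, so the layers act in series and the equivalent K is the thickness-weighted harmonic mean.
Total thickness L = 1.58 + 1.94 + 4.77 = 8.290 m.
Σ(b_i/K_i) = 1.58/590 + 1.94/0.804 + 4.77/3.12 = 3.944 d.
K_eq = L / Σ(b_i/K_i) = 8.290 / 3.944 = 2.102 m/day.

2.10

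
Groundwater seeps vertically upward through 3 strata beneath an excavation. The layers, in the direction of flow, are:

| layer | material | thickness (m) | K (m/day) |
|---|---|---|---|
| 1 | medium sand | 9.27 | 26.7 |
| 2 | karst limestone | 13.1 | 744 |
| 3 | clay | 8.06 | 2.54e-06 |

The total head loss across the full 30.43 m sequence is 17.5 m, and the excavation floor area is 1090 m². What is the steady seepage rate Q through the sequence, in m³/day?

0.00601

Flow is perpendicular to layering, so the layers act in series and the equivalent K is the thickness-weighted harmonic mean.
Total thickness L = 9.27 + 13.1 + 8.06 = 30.43 m.
Σ(b_i/K_i) = 9.27/26.7 + 13.1/744 + 8.06/2.54e-06 = 3.173e+06 d.
K_eq = L / Σ(b_i/K_i) = 30.43 / 3.173e+06 = 9.590e-06 m/day.
Q = K_eq · A · (Δh/L) = 9.590e-06 × 1090 × (17.5/30.43) = 0.006011 m³/day.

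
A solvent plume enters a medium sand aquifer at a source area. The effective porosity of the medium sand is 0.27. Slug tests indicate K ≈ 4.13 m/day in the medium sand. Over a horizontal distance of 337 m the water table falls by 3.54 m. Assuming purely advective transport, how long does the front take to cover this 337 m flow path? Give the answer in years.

5.74

Hydraulic gradient i = Δh / L = 3.54 / 337 = 0.01050.
Darcy flux q = K · i = 4.130 × 0.01050 = 0.04338 m/day.
Seepage velocity v = q / n_e = 0.04338 / 0.27 = 0.1607 m/day.
Travel time t = L / v = 337 / 0.1607 = 2097 days = 5.742 years.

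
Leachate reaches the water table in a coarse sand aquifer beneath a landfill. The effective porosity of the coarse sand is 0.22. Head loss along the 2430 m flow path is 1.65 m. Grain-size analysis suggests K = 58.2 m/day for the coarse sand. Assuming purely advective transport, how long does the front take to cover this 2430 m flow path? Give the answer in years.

37.0

Hydraulic gradient i = Δh / L = 1.65 / 2430 = 0.0006790.
Darcy flux q = K · i = 58.20 × 0.0006790 = 0.03952 m/day.
Seepage velocity v = q / n_e = 0.03952 / 0.22 = 0.1796 m/day.
Travel time t = L / v = 2430 / 0.1796 = 13528 days = 37.04 years.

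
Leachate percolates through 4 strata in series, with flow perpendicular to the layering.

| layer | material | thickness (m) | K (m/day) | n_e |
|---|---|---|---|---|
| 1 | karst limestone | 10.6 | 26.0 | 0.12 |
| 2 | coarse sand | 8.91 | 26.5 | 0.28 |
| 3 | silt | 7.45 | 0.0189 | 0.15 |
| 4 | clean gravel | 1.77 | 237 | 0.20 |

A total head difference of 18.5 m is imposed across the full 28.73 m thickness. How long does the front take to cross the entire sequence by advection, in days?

112

With flow normal to the layers, continuity requires the same specific discharge q through every layer.
Σ(b_i/K_i) = 10.6/26.0 + 8.91/26.5 + 7.45/0.0189 + 1.77/237 = 394.9 d.
q = Δh / Σ(b_i/K_i) = 18.5 / 394.9 = 0.04684 m/day.
In each layer the seepage velocity is v_i = q/n_i, so the layer transit time is t_i = b_i·n_i / q:
  layer 1 (karst limestone): t_1 = 10.6 × 0.12 / 0.04684 = 27.15 d
  layer 2 (coarse sand): t_2 = 8.91 × 0.28 / 0.04684 = 53.26 d
  layer 3 (silt): t_3 = 7.45 × 0.15 / 0.04684 = 23.86 d
  layer 4 (clean gravel): t_4 = 1.77 × 0.20 / 0.04684 = 7.557 d
Total t = Σ t_i = 111.8 days.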